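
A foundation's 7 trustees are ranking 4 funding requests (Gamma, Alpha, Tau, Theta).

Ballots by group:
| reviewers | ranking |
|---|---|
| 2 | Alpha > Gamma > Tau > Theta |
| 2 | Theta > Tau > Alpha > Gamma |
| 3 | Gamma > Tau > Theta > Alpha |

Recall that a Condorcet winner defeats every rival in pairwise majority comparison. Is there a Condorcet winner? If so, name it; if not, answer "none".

none

Head-to-head results (7 reviewers):
Gamma–Alpha: Alpha 4–3.
Gamma vs Tau: Gamma, 5–2.
Gamma vs Theta: Gamma, 5–2.
Alpha vs Tau: Tau wins 5–2.
Alpha vs Theta: Theta, 5–2.
Tau vs Theta: Tau wins 5–2.
Each project drops at least one matchup (Gamma loses to Alpha; Alpha loses to Tau; Tau loses to Gamma; Theta loses to Gamma); the cycle Gamma beats Tau beats Alpha beats Gamma rules out a Condorcet winner.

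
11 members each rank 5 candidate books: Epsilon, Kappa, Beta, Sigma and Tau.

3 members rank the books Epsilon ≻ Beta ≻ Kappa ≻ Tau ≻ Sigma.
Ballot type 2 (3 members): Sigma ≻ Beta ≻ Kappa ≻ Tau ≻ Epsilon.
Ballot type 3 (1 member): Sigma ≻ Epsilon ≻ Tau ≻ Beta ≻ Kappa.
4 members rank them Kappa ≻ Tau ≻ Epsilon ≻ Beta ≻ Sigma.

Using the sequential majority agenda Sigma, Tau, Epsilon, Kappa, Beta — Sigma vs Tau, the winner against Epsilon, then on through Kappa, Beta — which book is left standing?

Round 1: Sigma vs Tau — 4–7, Tau advances.
Round 2: Tau vs Epsilon — 7–4, Tau advances.
Round 3: Tau vs Kappa — 1–10, Kappa advances.
Round 4: Kappa vs Beta — 4–7, Beta advances.
Beta survives the agenda.

Beta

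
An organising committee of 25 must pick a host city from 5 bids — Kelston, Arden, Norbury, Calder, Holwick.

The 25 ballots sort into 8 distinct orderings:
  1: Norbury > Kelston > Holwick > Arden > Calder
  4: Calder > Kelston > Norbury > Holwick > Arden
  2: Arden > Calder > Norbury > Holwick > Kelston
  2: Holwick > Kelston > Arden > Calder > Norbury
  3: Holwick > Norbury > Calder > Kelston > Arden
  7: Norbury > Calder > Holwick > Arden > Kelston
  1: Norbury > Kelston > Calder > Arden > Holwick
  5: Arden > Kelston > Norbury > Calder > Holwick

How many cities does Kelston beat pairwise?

0

Kelston against each rival (25 organisers):
Kelston vs Arden: 1+4+2+3+1 = 11 for Kelston, 14 for Arden — Arden by 14–11.
Kelston vs Norbury: Kelston is ranked higher on 4+2+5 = 11 ballots, Norbury on 14. Norbury wins 14–11.
Kelston vs Calder: Calder, 16–9.
Kelston vs Holwick: Holwick, 14–11.
Kelston beats no one; loses to Arden, Norbury, Calder, Holwick — 0 pairwise wins.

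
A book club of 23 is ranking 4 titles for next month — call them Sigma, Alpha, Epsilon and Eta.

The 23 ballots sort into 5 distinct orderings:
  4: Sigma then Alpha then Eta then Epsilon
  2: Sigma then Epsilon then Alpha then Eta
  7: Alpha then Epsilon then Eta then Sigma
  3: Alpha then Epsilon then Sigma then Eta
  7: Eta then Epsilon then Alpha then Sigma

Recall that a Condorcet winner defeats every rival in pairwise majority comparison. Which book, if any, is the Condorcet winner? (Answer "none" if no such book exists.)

Pairwise majorities:
Sigma vs Alpha: 4+2 = 6 for Sigma, 17 for Alpha — Alpha by 17–6.
Sigma vs Epsilon: 6 to 17, Epsilon.
Sigma vs Eta: Eta, 14–9.
Alpha vs Epsilon: Alpha wins 14–9.
Alpha vs Eta: Alpha, 16–7.
Epsilon vs Eta: Epsilon is ranked higher on 2+7+3 = 12 ballots, Eta on 11. Epsilon wins 12–11.
Only Alpha has no losses; Alpha is the Condorcet winner.

Alpha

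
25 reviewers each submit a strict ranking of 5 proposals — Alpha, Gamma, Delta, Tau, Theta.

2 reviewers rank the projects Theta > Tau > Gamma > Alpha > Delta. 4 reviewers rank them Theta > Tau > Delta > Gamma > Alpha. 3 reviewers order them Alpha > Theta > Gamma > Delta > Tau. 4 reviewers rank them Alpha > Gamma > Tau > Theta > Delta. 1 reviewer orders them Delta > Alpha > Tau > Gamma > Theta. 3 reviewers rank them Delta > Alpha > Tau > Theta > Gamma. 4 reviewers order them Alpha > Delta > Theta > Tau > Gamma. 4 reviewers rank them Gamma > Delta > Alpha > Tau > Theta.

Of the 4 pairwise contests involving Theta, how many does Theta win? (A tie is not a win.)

3

Theta against each rival (25 reviewers):
Theta vs Alpha: Theta preferred on 2+4 = 6 ballots; Alpha wins 19–6.
Theta vs Gamma: 16 to 9, Theta.
Theta–Delta: Theta 13–12.
Theta vs Tau: Theta wins 13–12.
Theta beats Gamma, Delta, Tau; loses to Alpha — 3 pairwise wins.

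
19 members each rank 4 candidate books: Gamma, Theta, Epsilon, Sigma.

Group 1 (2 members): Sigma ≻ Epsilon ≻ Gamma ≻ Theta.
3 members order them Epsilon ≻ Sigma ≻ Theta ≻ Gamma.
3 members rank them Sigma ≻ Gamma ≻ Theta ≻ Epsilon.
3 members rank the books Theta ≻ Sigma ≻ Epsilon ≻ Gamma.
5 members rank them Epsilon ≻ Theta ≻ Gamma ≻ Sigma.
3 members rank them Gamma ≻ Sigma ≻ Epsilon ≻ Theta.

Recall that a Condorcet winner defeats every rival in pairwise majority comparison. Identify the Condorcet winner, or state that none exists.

Sigma

Check each pair by majority over 19 ballots:
Gamma vs Theta: Theta wins 11–8.
Gamma vs Epsilon: Epsilon, 13–6.
Gamma vs Sigma: Sigma, 11–8.
Theta vs Epsilon: Epsilon, 13–6.
Theta–Sigma: Sigma 11–8.
Epsilon vs Sigma: Sigma wins 11–8.
Sigma wins every pairwise contest, so Sigma is the Condorcet winner.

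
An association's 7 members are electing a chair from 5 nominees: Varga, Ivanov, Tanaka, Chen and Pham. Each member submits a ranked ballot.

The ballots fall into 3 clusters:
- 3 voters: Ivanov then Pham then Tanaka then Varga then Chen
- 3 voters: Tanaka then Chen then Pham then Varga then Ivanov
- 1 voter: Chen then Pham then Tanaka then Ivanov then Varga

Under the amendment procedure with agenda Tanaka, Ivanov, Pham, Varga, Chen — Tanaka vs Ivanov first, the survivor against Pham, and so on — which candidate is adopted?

Round 1: Tanaka vs Ivanov — 4–3, Tanaka advances.
Round 2: Tanaka vs Pham — 3–4, Pham advances.
Round 3: Pham vs Varga — 7–0, Pham advances.
Round 4: Pham vs Chen — 3–4, Chen advances.
The agenda winner is Chen.

Chen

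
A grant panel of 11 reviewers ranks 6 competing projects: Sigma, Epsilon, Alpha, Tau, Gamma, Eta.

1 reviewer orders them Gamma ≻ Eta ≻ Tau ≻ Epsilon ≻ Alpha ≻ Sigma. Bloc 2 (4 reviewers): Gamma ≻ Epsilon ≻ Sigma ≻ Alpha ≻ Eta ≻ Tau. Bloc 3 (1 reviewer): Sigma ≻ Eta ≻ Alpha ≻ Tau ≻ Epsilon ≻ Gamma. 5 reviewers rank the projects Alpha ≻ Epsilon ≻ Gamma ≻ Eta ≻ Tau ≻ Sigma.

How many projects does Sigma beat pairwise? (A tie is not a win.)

0

Sigma against each rival (11 reviewers):
Sigma vs Epsilon: 1 for Sigma, 10 for Epsilon — Epsilon by 10–1.
Sigma–Alpha: Alpha 6–5.
Sigma–Tau: Tau 6–5.
Sigma vs Gamma: Sigma preferred on 1 ballot; Gamma wins 10–1.
Sigma vs Eta: Eta wins 6–5.
Sigma beats no one; loses to Epsilon, Alpha, Tau, Gamma, Eta — 0 pairwise wins.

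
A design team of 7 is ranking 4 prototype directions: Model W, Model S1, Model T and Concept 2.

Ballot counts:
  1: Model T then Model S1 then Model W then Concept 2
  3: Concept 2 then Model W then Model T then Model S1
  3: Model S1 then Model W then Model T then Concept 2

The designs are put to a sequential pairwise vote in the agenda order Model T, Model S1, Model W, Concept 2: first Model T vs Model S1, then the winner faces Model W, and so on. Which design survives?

Model W

Round 1: Model T vs Model S1 — 4–3, Model T advances.
Round 2: Model T vs Model W — 1–6, Model W advances.
Round 3: Model W vs Concept 2 — 4–3, Model W advances.
The agenda winner is Model W.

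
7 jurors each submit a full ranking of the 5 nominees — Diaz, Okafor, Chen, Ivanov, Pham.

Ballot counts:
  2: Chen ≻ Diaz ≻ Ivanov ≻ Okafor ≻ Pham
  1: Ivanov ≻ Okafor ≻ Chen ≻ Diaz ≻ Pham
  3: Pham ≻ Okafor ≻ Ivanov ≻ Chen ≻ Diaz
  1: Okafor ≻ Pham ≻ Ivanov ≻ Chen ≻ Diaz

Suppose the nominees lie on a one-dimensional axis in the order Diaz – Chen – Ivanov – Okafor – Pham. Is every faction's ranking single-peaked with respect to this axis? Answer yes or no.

yes

Axis positions: Diaz=1, Chen=2, Ivanov=3, Okafor=4, Pham=5.
Faction 1 (peak Chen at position 2): ranking walks positions 2-1-3-4-5, expanding outward from the peak — single-peaked.
Faction 2 (peak Ivanov at position 3): ranking walks positions 3-4-2-1-5, expanding outward from the peak — single-peaked.
Faction 3 (peak Pham at position 5): ranking walks positions 5-4-3-2-1, expanding outward from the peak — single-peaked.
Faction 4 (peak Okafor at position 4): ranking walks positions 4-5-3-2-1, expanding outward from the peak — single-peaked.
Every ranking is single-peaked on this axis.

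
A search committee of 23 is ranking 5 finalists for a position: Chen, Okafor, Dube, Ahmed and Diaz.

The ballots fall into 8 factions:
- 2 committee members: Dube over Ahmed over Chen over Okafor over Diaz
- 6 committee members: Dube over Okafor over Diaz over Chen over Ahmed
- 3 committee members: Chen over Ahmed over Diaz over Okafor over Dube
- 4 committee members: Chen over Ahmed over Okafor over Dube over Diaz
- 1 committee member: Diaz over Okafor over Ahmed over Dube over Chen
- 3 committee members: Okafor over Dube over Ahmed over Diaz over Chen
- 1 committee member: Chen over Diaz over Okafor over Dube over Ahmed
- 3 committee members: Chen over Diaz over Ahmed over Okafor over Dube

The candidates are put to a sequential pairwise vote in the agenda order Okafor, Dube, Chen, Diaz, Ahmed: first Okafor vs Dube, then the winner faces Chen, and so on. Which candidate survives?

Chen

Round 1: Okafor vs Dube — 15–8, Okafor advances.
Round 2: Okafor vs Chen — 10–13, Chen advances.
Round 3: Chen vs Diaz — 13–10, Chen advances.
Round 4: Chen vs Ahmed — 17–6, Chen advances.
Chen survives the agenda.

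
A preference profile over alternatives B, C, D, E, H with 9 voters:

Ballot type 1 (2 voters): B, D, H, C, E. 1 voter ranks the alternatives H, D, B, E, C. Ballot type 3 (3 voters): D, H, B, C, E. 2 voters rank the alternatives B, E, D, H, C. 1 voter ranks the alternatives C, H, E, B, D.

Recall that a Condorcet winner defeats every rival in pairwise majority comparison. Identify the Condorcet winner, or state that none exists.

none

Pairwise majorities:
B vs C: B is ranked higher on 2+1+3+2 = 8 ballots, C on 1. B wins 8–1.
B vs D: B is ranked higher on 2+2+1 = 5 ballots, D on 4. B wins 5–4.
B vs E: B is ranked higher on 2+1+3+2 = 8 ballots, E on 1. B wins 8–1.
B vs H: 4 to 5, H.
C vs D: 1 for C, 8 for D — D by 8–1.
C vs E: C preferred on 2+3+1 = 6 ballots; C wins 6–3.
C vs H: C preferred on 1 ballot; H wins 8–1.
D vs E: 2+1+3 = 6 for D, 3 for E — D by 6–3.
D vs H: D preferred on 2+3+2 = 7 ballots; D wins 7–2.
E vs H: E preferred on 2 ballots; H wins 7–2.
Each alternative drops at least one matchup (B loses to H; C loses to B; D loses to B; E loses to B; H loses to D); the cycle B beats D beats H beats B rules out a Condorcet winner.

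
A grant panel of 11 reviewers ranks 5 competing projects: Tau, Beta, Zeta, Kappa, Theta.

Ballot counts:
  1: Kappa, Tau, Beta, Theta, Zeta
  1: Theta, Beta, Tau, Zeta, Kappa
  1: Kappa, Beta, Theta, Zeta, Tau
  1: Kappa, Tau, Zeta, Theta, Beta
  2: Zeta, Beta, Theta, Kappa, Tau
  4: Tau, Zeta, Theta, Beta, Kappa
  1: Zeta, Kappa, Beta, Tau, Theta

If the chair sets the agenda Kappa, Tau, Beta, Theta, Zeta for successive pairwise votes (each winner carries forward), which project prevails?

Zeta

Round 1: Kappa vs Tau — 6–5, Kappa advances.
Round 2: Kappa vs Beta — 4–7, Beta advances.
Round 3: Beta vs Theta — 5–6, Theta advances.
Round 4: Theta vs Zeta — 3–8, Zeta advances.
Zeta survives the agenda.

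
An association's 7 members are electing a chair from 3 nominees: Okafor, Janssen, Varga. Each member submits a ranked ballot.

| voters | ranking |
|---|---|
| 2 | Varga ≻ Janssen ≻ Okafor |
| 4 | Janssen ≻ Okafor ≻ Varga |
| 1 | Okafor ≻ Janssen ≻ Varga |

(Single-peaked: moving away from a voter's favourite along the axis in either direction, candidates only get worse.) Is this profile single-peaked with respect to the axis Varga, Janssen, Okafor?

Axis positions: Varga=1, Janssen=2, Okafor=3.
Group 1 (peak Varga at position 1): ranking walks positions 1-2-3, expanding outward from the peak — single-peaked.
Group 2 (peak Janssen at position 2): ranking walks positions 2-3-1, expanding outward from the peak — single-peaked.
Group 3 (peak Okafor at position 3): ranking walks positions 3-2-1, expanding outward from the peak — single-peaked.
Every ranking is single-peaked on this axis.

yes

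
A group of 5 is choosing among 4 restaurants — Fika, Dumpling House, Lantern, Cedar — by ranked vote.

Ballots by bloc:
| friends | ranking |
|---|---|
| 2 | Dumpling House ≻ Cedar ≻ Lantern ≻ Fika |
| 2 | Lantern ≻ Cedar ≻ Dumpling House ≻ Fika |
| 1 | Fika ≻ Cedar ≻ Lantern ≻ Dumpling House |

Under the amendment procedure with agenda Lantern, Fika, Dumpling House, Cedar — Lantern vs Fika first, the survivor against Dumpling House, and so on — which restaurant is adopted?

Cedar

Round 1: Lantern vs Fika — 4–1, Lantern advances.
Round 2: Lantern vs Dumpling House — 3–2, Lantern advances.
Round 3: Lantern vs Cedar — 2–3, Cedar advances.
Cedar survives the agenda.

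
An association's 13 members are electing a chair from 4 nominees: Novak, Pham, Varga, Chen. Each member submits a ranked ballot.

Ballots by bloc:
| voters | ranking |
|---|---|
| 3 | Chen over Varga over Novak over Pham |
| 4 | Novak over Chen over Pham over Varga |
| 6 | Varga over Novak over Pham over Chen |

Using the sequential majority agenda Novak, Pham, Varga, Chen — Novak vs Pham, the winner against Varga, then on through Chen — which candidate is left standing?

Round 1: Novak vs Pham — 13–0, Novak advances.
Round 2: Novak vs Varga — 4–9, Varga advances.
Round 3: Varga vs Chen — 6–7, Chen advances.
Chen survives the agenda.

Chen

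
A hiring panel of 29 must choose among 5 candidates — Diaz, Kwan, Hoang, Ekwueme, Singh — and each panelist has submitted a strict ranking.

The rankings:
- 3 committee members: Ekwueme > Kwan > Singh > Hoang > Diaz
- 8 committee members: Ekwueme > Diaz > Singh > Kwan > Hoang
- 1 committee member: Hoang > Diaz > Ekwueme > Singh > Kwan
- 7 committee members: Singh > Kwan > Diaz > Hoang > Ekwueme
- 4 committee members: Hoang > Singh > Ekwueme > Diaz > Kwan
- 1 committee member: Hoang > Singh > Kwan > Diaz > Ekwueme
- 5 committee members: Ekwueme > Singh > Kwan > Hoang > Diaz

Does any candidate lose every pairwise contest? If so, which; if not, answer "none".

Pairwise majorities:
Diaz vs Kwan: Diaz preferred on 8+1+4 = 13 ballots; Kwan wins 16–13.
Diaz vs Hoang: Diaz preferred on 8+7 = 15 ballots; Diaz wins 15–14.
Diaz vs Ekwueme: Diaz preferred on 1+7+1 = 9 ballots; Ekwueme wins 20–9.
Diaz vs Singh: Singh, 20–9.
Kwan vs Hoang: 23 to 6, Kwan.
Kwan vs Ekwueme: Kwan is ranked higher on 7+1 = 8 ballots, Ekwueme on 21. Ekwueme wins 21–8.
Kwan vs Singh: Singh, 26–3.
Hoang vs Ekwueme: 1+7+4+1 = 13 for Hoang, 16 for Ekwueme — Ekwueme by 16–13.
Hoang vs Singh: Hoang preferred on 1+4+1 = 6 ballots; Singh wins 23–6.
Ekwueme vs Singh: Ekwueme is ranked higher on 3+8+1+5 = 17 ballots, Singh on 12. Ekwueme wins 17–12.
Only Hoang has no wins; Hoang is the Condorcet loser.

Hoang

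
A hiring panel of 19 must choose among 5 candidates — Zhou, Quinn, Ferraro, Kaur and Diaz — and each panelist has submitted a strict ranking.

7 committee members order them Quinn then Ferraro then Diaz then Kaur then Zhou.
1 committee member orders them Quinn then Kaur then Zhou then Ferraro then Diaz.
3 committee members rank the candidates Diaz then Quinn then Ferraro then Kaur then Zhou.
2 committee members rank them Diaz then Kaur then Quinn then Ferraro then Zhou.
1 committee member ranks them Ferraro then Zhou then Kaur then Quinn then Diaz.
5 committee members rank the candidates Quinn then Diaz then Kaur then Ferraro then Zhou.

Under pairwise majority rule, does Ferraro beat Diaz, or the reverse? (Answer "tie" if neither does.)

Ballots ranking Ferraro above Diaz: 7 + 1 + 1 = 9.
Ballots ranking Diaz above Ferraro: 19 − 9 = 10.
Diaz wins the head-to-head 10–9.

Diaz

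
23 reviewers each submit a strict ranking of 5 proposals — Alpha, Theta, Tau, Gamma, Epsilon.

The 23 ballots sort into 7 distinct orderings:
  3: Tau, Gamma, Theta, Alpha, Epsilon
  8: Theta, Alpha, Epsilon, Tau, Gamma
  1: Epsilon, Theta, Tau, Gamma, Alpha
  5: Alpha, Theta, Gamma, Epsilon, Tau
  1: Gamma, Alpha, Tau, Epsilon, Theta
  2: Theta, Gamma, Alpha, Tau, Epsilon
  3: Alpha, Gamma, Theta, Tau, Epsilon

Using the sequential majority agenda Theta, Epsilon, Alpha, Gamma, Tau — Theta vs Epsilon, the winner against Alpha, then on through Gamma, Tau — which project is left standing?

Theta

Round 1: Theta vs Epsilon — 21–2, Theta advances.
Round 2: Theta vs Alpha — 14–9, Theta advances.
Round 3: Theta vs Gamma — 16–7, Theta advances.
Round 4: Theta vs Tau — 19–4, Theta advances.
Theta survives the agenda.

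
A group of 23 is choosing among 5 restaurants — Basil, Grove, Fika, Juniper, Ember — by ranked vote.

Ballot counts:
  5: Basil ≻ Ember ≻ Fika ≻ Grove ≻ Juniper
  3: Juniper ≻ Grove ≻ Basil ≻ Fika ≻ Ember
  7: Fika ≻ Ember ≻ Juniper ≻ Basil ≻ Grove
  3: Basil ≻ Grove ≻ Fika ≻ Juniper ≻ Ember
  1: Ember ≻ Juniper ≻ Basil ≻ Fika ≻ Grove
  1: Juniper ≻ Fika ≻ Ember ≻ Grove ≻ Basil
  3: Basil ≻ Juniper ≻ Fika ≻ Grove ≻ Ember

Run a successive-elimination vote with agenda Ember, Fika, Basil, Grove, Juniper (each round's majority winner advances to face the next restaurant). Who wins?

Round 1: Ember vs Fika — 6–17, Fika advances.
Round 2: Fika vs Basil — 8–15, Basil advances.
Round 3: Basil vs Grove — 19–4, Basil advances.
Round 4: Basil vs Juniper — 11–12, Juniper advances.
The agenda winner is Juniper.

Juniper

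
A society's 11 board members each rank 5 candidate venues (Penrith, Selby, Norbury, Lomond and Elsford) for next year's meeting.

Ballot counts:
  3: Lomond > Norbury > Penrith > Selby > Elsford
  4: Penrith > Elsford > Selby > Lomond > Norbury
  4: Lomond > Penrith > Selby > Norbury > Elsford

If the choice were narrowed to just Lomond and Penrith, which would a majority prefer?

Ballots ranking Lomond above Penrith: 3 + 4 = 7.
Ballots ranking Penrith above Lomond: 11 − 7 = 4.
Lomond wins the head-to-head 7–4.

Lomond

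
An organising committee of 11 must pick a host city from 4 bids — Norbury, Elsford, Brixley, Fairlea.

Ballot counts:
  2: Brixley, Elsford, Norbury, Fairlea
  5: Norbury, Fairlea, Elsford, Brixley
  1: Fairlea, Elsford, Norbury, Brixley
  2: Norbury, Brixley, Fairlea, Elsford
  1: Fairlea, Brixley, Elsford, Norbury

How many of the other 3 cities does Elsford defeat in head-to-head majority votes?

Elsford against each rival (11 organisers):
Elsford vs Norbury: Norbury wins 7–4.
Elsford vs Brixley: 5+1 = 6 for Elsford, 5 for Brixley — Elsford by 6–5.
Elsford vs Fairlea: Fairlea wins 9–2.
Elsford beats Brixley; loses to Norbury, Fairlea — 1 pairwise win.

1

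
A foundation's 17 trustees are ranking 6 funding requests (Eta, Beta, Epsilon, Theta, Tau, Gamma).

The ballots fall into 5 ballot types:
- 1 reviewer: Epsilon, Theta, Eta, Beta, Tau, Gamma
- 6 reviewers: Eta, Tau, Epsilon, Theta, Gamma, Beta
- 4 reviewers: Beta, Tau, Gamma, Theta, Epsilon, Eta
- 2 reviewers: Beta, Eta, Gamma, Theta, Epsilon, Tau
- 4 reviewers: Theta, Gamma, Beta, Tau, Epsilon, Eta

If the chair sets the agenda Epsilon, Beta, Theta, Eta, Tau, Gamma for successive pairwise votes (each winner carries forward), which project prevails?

Tau

Round 1: Epsilon vs Beta — 7–10, Beta advances.
Round 2: Beta vs Theta — 6–11, Theta advances.
Round 3: Theta vs Eta — 9–8, Theta advances.
Round 4: Theta vs Tau — 7–10, Tau advances.
Round 5: Tau vs Gamma — 11–6, Tau advances.
The agenda winner is Tau.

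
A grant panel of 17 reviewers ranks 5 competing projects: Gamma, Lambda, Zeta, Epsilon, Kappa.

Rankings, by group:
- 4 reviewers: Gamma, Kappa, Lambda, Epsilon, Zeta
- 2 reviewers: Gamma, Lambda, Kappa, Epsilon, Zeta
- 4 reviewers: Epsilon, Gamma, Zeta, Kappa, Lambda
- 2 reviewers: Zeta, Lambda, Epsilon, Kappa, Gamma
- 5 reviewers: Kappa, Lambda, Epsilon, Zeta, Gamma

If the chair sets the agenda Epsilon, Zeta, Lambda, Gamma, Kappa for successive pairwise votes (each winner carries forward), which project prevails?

Gamma

Round 1: Epsilon vs Zeta — 15–2, Epsilon advances.
Round 2: Epsilon vs Lambda — 4–13, Lambda advances.
Round 3: Lambda vs Gamma — 7–10, Gamma advances.
Round 4: Gamma vs Kappa — 10–7, Gamma advances.
The agenda winner is Gamma.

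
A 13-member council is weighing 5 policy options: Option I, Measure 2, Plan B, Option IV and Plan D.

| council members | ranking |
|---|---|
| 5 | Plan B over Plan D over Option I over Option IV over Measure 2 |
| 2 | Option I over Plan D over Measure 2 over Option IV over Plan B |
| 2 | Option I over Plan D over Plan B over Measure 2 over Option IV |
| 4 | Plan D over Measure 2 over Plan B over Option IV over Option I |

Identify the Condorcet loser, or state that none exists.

Head-to-head results (13 council members):
Option I vs Measure 2: Option I, 9–4.
Option I vs Plan B: Plan B wins 9–4.
Option I–Option IV: Option I 9–4.
Option I vs Plan D: Plan D wins 9–4.
Measure 2 vs Plan B: Measure 2 preferred on 2+4 = 6 ballots; Plan B wins 7–6.
Measure 2–Option IV: Measure 2 8–5.
Measure 2 vs Plan D: Plan D wins 13–0.
Plan B–Option IV: Plan B 11–2.
Plan B vs Plan D: Plan B is ranked higher on 5 ballots, Plan D on 8. Plan D wins 8–5.
Option IV vs Plan D: Plan D, 13–0.
Option IV loses to every other option — it is the Condorcet loser.

Option IV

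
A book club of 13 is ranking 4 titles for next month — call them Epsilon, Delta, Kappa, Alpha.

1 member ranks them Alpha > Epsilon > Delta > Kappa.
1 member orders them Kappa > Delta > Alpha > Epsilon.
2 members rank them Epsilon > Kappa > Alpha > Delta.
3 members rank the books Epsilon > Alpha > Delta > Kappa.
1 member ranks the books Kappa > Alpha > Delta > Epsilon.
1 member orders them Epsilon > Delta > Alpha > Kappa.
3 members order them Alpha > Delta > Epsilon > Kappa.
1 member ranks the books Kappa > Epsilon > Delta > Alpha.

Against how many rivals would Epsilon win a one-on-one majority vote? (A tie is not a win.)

Epsilon against each rival (13 members):
Epsilon vs Delta: Epsilon wins 8–5.
Epsilon vs Kappa: Epsilon wins 10–3.
Epsilon vs Alpha: Epsilon, 7–6.
Epsilon beats Delta, Kappa, Alpha — 3 pairwise wins.

3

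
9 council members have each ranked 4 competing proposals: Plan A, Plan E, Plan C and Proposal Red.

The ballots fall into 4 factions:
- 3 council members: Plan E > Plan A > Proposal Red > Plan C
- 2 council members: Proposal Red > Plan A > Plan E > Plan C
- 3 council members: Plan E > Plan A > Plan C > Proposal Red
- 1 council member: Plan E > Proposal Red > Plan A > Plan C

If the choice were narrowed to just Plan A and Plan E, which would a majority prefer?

Ballots ranking Plan A above Plan E: 2.
Ballots ranking Plan E above Plan A: 9 − 2 = 7.
Plan E wins the head-to-head 7–2.

Plan E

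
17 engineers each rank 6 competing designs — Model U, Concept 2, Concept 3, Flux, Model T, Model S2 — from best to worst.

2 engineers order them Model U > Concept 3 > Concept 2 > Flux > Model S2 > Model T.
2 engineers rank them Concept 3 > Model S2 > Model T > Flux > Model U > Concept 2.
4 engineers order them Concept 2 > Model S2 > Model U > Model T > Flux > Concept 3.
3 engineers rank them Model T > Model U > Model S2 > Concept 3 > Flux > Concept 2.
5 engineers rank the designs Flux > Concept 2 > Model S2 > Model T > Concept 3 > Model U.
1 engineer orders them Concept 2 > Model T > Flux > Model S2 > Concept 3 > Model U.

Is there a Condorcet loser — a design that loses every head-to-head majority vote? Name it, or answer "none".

Concept 3

Head-to-head results (17 engineers):
Model U–Concept 2: Concept 2 10–7.
Model U vs Concept 3: Model U wins 9–8.
Model U–Flux: Model U 9–8.
Model U vs Model T: Model U preferred on 2+4 = 6 ballots; Model T wins 11–6.
Model U–Model S2: Model S2 12–5.
Concept 2 vs Concept 3: 10 to 7, Concept 2.
Concept 2 vs Flux: Flux, 10–7.
Concept 2 vs Model T: Concept 2 is ranked higher on 2+4+5+1 = 12 ballots, Model T on 5. Concept 2 wins 12–5.
Concept 2 vs Model S2: Concept 2 preferred on 2+4+5+1 = 12 ballots; Concept 2 wins 12–5.
Concept 3 vs Flux: Concept 3 is ranked higher on 2+2+3 = 7 ballots, Flux on 10. Flux wins 10–7.
Concept 3–Model T: Model T 13–4.
Concept 3–Model S2: Model S2 13–4.
Flux vs Model T: Flux preferred on 2+5 = 7 ballots; Model T wins 10–7.
Flux vs Model S2: Model S2, 9–8.
Model T vs Model S2: Model T preferred on 3+1 = 4 ballots; Model S2 wins 13–4.
Only Concept 3 has no wins; Concept 3 is the Condorcet loser.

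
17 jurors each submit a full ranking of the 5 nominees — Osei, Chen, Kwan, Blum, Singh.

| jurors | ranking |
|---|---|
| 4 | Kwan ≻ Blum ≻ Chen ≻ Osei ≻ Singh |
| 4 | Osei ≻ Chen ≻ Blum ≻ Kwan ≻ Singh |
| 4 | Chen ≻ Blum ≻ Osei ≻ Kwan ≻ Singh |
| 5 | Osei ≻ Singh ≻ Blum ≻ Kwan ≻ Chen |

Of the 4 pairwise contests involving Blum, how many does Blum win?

3

Blum against each rival (17 jurors):
Blum vs Osei: Osei wins 9–8.
Blum vs Chen: 4+5 = 9 for Blum, 8 for Chen — Blum by 9–8.
Blum vs Kwan: Blum, 13–4.
Blum vs Singh: 12 to 5, Blum.
Blum beats Chen, Kwan, Singh; loses to Osei — 3 pairwise wins.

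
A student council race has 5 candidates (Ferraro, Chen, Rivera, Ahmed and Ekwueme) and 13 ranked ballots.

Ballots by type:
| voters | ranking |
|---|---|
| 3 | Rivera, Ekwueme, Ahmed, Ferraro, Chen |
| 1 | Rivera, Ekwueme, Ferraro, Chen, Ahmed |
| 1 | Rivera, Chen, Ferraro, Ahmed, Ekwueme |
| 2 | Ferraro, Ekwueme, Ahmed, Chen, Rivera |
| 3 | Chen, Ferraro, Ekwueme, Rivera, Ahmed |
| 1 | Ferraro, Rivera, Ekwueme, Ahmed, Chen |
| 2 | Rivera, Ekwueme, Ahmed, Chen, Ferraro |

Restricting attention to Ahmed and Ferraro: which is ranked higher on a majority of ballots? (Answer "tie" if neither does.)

Ballots ranking Ahmed above Ferraro: 3 + 2 = 5.
Ballots ranking Ferraro above Ahmed: 13 − 5 = 8.
Ferraro wins the head-to-head 8–5.

Ferraro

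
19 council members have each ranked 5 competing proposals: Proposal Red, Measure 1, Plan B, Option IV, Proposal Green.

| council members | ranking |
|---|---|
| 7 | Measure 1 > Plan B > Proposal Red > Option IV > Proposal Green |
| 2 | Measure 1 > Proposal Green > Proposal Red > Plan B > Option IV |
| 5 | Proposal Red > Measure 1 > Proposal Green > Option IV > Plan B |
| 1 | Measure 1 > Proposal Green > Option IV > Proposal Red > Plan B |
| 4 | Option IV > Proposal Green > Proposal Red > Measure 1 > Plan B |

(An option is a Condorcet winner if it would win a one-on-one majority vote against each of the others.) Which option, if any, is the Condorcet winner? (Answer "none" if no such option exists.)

Measure 1

Check each pair by majority over 19 ballots:
Proposal Red vs Measure 1: Measure 1 wins 10–9.
Proposal Red vs Plan B: Proposal Red wins 12–7.
Proposal Red vs Option IV: Proposal Red, 14–5.
Proposal Red–Proposal Green: Proposal Red 12–7.
Measure 1–Plan B: Measure 1 19–0.
Measure 1 vs Option IV: Measure 1, 15–4.
Measure 1–Proposal Green: Measure 1 15–4.
Plan B vs Option IV: Option IV, 10–9.
Plan B–Proposal Green: Proposal Green 12–7.
Option IV vs Proposal Green: Option IV wins 11–8.
Only Measure 1 has no losses; Measure 1 is the Condorcet winner.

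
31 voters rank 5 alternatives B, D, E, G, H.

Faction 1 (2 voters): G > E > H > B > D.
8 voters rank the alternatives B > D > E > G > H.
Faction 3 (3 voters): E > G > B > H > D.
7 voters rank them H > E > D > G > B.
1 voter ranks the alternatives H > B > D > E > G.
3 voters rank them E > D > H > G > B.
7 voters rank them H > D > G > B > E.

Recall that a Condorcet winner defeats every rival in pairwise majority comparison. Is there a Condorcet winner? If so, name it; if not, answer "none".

none

Check each pair by majority over 31 ballots:
B–D: D 17–14.
B vs E: 16 to 15, B.
B–G: G 22–9.
B vs H: B preferred on 8+3 = 11 ballots; H wins 20–11.
D vs E: D preferred on 8+1+7 = 16 ballots; D wins 16–15.
D–G: D 26–5.
D–H: H 20–11.
E vs G: 22 to 9, E.
E vs H: E wins 16–15.
G vs H: G preferred on 2+8+3 = 13 ballots; H wins 18–13.
Every alternative loses at least once (B loses to D; D loses to H; E loses to B; G loses to D; H loses to E). The majority relation contains the cycle B > E > G > B, so there is no Condorcet winner.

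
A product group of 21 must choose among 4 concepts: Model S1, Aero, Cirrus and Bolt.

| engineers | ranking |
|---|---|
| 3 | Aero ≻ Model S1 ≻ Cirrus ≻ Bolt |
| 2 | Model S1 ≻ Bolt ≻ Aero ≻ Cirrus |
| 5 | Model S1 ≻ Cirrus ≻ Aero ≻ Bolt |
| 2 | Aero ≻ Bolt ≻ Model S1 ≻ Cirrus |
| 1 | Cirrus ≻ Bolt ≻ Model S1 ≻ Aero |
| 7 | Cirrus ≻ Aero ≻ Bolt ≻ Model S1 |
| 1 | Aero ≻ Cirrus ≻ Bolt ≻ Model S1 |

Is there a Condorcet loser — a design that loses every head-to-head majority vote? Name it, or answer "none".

none

Head-to-head results (21 engineers):
Model S1 vs Aero: Model S1 is ranked higher on 2+5+1 = 8 ballots, Aero on 13. Aero wins 13–8.
Model S1 vs Cirrus: 3+2+5+2 = 12 for Model S1, 9 for Cirrus — Model S1 by 12–9.
Model S1 vs Bolt: Bolt wins 11–10.
Aero vs Cirrus: 8 to 13, Cirrus.
Aero vs Bolt: Aero, 18–3.
Cirrus vs Bolt: Cirrus wins 17–4.
No design is winless: Model S1 beats Cirrus; Aero beats Model S1; Cirrus beats Aero; Bolt beats Model S1. There is no Condorcet loser.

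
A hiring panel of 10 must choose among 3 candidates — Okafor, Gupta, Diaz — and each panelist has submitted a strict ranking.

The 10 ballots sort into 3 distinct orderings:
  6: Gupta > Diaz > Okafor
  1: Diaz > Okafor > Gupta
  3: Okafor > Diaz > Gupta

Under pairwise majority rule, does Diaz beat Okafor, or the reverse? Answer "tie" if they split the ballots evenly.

Diaz

Ballots ranking Diaz above Okafor: 6 + 1 = 7.
Ballots ranking Okafor above Diaz: 10 − 7 = 3.
Diaz wins the head-to-head 7–3.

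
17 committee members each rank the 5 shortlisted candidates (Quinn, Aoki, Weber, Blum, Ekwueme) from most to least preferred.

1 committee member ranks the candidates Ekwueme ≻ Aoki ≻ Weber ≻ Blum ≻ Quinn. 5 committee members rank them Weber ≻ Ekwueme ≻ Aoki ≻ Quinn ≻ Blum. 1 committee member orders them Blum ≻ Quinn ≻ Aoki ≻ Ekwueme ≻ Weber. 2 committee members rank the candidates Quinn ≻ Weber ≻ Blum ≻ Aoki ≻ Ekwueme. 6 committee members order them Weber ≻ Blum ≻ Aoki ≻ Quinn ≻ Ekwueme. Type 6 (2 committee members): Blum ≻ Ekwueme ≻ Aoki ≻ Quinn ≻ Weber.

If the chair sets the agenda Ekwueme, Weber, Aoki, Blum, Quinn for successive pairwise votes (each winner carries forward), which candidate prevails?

Weber

Round 1: Ekwueme vs Weber — 4–13, Weber advances.
Round 2: Weber vs Aoki — 13–4, Weber advances.
Round 3: Weber vs Blum — 14–3, Weber advances.
Round 4: Weber vs Quinn — 12–5, Weber advances.
Weber survives the agenda.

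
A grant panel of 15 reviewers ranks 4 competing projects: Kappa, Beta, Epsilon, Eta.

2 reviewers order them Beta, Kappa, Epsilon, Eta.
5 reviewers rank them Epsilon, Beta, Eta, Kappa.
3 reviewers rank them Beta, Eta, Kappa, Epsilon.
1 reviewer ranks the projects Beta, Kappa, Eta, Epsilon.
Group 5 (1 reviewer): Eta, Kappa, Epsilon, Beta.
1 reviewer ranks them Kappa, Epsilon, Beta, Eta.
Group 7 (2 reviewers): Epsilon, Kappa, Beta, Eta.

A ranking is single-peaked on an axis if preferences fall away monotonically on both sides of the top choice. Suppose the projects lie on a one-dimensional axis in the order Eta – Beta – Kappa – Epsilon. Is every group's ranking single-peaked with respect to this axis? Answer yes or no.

Axis positions: Eta=1, Beta=2, Kappa=3, Epsilon=4.
Group 1 (peak Beta at position 2): ranking walks positions 2-3-4-1, expanding outward from the peak — single-peaked.
Group 2: ranking walks positions 4-2-1-3; Beta is ranked above Kappa even though Kappa lies between Beta and the peak Epsilon on the axis — preferences dip and rise again. Not single-peaked.
Group 3 (peak Beta at position 2): ranking walks positions 2-1-3-4, expanding outward from the peak — single-peaked.
Group 4 (peak Beta at position 2): ranking walks positions 2-3-1-4, expanding outward from the peak — single-peaked.
Group 5: ranking walks positions 1-3-4-2; Kappa is ranked above Beta even though Beta lies between Kappa and the peak Eta on the axis — preferences dip and rise again. Not single-peaked.
Group 6 (peak Kappa at position 3): ranking walks positions 3-4-2-1, expanding outward from the peak — single-peaked.
Group 7 (peak Epsilon at position 4): ranking walks positions 4-3-2-1, expanding outward from the peak — single-peaked.
Group 2 violates single-peakedness, so the profile is not single-peaked on this axis.

no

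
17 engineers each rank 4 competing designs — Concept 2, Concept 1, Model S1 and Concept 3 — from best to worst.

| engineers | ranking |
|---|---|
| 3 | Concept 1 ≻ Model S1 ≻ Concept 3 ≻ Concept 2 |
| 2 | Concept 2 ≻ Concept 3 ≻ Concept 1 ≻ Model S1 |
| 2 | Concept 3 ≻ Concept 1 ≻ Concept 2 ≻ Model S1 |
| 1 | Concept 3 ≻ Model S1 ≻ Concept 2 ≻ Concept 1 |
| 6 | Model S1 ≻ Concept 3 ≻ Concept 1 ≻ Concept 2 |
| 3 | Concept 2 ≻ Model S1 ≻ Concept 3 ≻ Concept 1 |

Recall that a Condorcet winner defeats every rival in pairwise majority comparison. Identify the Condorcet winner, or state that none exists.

Model S1

Head-to-head results (17 engineers):
Concept 2–Concept 1: Concept 1 11–6.
Concept 2–Model S1: Model S1 10–7.
Concept 2–Concept 3: Concept 3 12–5.
Concept 1 vs Model S1: Model S1, 10–7.
Concept 1 vs Concept 3: Concept 3, 14–3.
Model S1 vs Concept 3: Model S1, 12–5.
Only Model S1 has no losses; Model S1 is the Condorcet winner.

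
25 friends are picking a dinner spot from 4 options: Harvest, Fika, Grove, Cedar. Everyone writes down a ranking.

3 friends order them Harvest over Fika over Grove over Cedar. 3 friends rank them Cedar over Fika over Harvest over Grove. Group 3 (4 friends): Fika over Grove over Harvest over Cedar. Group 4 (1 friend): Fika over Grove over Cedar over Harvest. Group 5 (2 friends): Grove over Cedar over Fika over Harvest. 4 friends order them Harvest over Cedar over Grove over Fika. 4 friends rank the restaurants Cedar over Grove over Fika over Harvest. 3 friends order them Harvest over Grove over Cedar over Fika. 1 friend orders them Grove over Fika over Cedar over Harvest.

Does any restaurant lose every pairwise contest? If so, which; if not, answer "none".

Pairwise majorities:
Harvest vs Fika: 10 to 15, Fika.
Harvest vs Grove: Harvest preferred on 3+3+4+3 = 13 ballots; Harvest wins 13–12.
Harvest vs Cedar: Harvest is ranked higher on 3+4+4+3 = 14 ballots, Cedar on 11. Harvest wins 14–11.
Fika vs Grove: Grove, 14–11.
Fika vs Cedar: Cedar, 16–9.
Grove vs Cedar: Grove, 14–11.
No restaurant is winless: Harvest beats Grove; Fika beats Harvest; Grove beats Fika; Cedar beats Fika. There is no Condorcet loser.

none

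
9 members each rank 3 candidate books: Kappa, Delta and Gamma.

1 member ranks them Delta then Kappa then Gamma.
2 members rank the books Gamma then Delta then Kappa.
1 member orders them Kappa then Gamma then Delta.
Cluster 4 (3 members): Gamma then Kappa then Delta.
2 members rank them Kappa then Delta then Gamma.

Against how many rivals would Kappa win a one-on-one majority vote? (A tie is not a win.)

1

Kappa against each rival (9 members):
Kappa vs Delta: Kappa, 6–3.
Kappa vs Gamma: 4 to 5, Gamma.
Kappa beats Delta; loses to Gamma — 1 pairwise win.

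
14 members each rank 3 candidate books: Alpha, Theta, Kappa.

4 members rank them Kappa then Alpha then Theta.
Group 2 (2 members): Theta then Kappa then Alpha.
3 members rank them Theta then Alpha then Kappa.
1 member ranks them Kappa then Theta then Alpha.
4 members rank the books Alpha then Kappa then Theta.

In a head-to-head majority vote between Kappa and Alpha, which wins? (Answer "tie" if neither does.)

tie

Ballots ranking Kappa above Alpha: 4 + 2 + 1 = 7.
Ballots ranking Alpha above Kappa: 14 − 7 = 7.
7–7: the pair ties.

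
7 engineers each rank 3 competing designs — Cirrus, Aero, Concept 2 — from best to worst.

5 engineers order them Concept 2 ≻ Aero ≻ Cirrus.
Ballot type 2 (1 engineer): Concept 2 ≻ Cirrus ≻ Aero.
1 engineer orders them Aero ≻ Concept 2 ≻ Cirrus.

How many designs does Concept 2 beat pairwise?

2

Concept 2 against each rival (7 engineers):
Concept 2 vs Cirrus: Concept 2 preferred on 5+1+1 = 7 ballots; Concept 2 wins 7–0.
Concept 2 vs Aero: Concept 2, 6–1.
Concept 2 beats Cirrus, Aero — 2 pairwise wins.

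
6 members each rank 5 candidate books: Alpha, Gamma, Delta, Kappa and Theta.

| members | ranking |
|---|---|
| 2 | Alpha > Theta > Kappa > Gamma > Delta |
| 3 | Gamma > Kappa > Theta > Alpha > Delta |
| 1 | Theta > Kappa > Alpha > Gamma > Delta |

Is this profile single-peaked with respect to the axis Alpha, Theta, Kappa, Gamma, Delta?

Axis positions: Alpha=1, Theta=2, Kappa=3, Gamma=4, Delta=5.
Cluster 1 (peak Alpha at position 1): ranking walks positions 1-2-3-4-5, expanding outward from the peak — single-peaked.
Cluster 2 (peak Gamma at position 4): ranking walks positions 4-3-2-1-5, expanding outward from the peak — single-peaked.
Cluster 3 (peak Theta at position 2): ranking walks positions 2-3-1-4-5, expanding outward from the peak — single-peaked.
Every ranking is single-peaked on this axis.

yes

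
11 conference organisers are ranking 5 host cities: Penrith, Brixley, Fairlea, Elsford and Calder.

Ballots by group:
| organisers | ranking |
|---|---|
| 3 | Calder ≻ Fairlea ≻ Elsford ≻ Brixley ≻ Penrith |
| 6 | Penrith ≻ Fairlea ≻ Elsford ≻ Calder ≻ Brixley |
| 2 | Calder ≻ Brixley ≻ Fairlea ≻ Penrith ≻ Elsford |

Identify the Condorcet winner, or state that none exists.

Head-to-head results (11 organisers):
Penrith vs Brixley: 6 to 5, Penrith.
Penrith vs Fairlea: 6 for Penrith, 5 for Fairlea — Penrith by 6–5.
Penrith vs Elsford: Penrith preferred on 6+2 = 8 ballots; Penrith wins 8–3.
Penrith vs Calder: 6 for Penrith, 5 for Calder — Penrith by 6–5.
Brixley vs Fairlea: 2 for Brixley, 9 for Fairlea — Fairlea by 9–2.
Brixley vs Elsford: Brixley is ranked higher on 2 ballots, Elsford on 9. Elsford wins 9–2.
Brixley vs Calder: Brixley preferred on 0 ballots; Calder wins 11–0.
Fairlea vs Elsford: Fairlea is ranked higher on 3+6+2 = 11 ballots, Elsford on 0. Fairlea wins 11–0.
Fairlea vs Calder: Fairlea is ranked higher on 6 ballots, Calder on 5. Fairlea wins 6–5.
Elsford vs Calder: Elsford preferred on 6 ballots; Elsford wins 6–5.
Penrith defeats every rival head-to-head and is the Condorcet winner.

Penrith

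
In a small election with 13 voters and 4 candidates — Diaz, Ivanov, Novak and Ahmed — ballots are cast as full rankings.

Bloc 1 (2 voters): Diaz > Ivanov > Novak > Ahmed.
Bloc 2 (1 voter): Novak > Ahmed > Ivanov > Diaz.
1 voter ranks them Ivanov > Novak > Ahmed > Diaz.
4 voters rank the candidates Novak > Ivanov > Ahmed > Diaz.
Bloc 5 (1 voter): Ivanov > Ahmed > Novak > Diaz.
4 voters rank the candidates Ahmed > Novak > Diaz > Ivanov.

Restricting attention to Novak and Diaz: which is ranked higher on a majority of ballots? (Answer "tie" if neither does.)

Novak

Ballots ranking Novak above Diaz: 1 + 1 + 4 + 1 + 4 = 11.
Ballots ranking Diaz above Novak: 13 − 11 = 2.
Novak wins the head-to-head 11–2.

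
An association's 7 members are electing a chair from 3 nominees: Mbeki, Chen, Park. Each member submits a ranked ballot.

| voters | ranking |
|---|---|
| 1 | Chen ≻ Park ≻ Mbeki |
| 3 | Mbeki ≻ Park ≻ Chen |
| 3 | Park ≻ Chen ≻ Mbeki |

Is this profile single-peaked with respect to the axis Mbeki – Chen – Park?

Axis positions: Mbeki=1, Chen=2, Park=3.
Type 1 (peak Chen at position 2): ranking walks positions 2-3-1, expanding outward from the peak — single-peaked.
Type 2: ranking walks positions 1-3-2; Park is ranked above Chen even though Chen lies between Park and the peak Mbeki on the axis — preferences dip and rise again. Not single-peaked.
Type 3 (peak Park at position 3): ranking walks positions 3-2-1, expanding outward from the peak — single-peaked.
Type 2 violates single-peakedness, so the profile is not single-peaked on this axis.

no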